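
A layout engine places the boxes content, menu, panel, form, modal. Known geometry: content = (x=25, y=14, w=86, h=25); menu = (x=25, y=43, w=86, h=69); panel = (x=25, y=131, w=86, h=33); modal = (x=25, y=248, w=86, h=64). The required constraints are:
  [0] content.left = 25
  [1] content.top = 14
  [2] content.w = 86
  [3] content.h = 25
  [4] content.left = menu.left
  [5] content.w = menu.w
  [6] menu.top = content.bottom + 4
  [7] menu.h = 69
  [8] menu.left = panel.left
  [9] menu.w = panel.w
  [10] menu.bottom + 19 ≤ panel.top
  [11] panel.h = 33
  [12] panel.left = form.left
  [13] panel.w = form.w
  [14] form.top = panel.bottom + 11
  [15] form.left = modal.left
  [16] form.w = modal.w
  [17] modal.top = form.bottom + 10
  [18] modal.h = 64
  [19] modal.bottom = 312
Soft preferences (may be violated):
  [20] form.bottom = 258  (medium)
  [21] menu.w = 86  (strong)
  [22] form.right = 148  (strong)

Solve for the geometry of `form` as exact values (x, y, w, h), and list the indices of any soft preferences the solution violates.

1. form.x = 25  [panel.left = form.left]
2. form.w = 86  [panel.w = form.w]
3. form.y = 175  [form.top = panel.bottom + 11]
4. form.h = 63  [modal.top = form.bottom + 10]

form = (x=25, y=175, w=86, h=63)
violated soft preferences: 20, 22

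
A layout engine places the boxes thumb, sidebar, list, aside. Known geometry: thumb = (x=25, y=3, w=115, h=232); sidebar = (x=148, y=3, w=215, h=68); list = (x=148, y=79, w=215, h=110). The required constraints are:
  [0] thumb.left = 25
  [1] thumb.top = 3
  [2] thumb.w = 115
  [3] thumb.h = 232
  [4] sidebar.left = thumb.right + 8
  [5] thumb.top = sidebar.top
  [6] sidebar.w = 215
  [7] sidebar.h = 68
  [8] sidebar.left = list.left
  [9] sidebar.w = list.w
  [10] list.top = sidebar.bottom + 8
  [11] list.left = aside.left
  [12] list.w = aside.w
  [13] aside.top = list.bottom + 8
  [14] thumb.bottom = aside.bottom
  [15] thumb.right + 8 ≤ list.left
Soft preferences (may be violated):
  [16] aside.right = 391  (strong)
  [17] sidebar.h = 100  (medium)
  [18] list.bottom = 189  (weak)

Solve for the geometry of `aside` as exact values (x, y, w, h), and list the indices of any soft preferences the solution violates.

aside = (x=148, y=197, w=215, h=38)
violated soft preferences: 16, 17

1. aside.x = 148  [list.left = aside.left]
2. aside.w = 215  [list.w = aside.w]
3. aside.y = 197  [aside.top = list.bottom + 8]
4. aside.h = 38  [thumb.bottom = aside.bottom]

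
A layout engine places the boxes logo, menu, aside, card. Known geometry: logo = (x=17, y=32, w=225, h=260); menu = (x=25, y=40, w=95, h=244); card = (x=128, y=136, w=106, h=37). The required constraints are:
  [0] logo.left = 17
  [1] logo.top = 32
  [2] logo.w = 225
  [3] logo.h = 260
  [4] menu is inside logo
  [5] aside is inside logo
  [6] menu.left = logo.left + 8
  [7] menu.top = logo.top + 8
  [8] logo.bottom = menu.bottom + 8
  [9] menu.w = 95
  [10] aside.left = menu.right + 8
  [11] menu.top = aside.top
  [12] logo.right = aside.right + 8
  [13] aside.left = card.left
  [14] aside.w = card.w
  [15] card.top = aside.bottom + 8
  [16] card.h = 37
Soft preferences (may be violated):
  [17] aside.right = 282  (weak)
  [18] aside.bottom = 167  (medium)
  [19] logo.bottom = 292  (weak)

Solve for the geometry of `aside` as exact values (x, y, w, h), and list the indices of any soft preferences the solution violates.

1. aside.x = 128  [aside.left = menu.right + 8]
2. aside.y = 40  [menu.top = aside.top]
3. aside.w = 106  [logo.right = aside.right + 8]
4. aside.h = 88  [card.top = aside.bottom + 8]

aside = (x=128, y=40, w=106, h=88)
violated soft preferences: 17, 18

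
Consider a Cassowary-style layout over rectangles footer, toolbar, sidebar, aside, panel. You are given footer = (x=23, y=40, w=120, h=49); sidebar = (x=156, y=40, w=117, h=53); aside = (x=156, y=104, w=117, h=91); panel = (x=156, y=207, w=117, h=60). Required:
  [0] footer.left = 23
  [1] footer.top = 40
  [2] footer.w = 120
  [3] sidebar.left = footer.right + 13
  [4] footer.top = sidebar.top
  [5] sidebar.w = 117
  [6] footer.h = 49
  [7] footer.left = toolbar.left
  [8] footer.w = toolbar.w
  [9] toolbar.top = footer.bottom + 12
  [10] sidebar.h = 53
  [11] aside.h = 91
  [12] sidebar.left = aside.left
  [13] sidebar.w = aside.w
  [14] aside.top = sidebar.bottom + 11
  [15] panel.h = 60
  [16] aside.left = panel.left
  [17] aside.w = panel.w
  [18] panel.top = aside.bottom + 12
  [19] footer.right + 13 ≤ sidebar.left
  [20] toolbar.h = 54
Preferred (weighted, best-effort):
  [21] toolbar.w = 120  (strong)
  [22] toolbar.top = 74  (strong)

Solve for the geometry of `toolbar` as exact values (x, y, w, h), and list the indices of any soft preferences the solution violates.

1. toolbar.x = 23  [footer.left = toolbar.left]
2. toolbar.w = 120  [footer.w = toolbar.w]
3. toolbar.y = 101  [toolbar.top = footer.bottom + 12]
4. toolbar.h = 54  [toolbar.h = 54]

toolbar = (x=23, y=101, w=120, h=54)
violated soft preferences: 22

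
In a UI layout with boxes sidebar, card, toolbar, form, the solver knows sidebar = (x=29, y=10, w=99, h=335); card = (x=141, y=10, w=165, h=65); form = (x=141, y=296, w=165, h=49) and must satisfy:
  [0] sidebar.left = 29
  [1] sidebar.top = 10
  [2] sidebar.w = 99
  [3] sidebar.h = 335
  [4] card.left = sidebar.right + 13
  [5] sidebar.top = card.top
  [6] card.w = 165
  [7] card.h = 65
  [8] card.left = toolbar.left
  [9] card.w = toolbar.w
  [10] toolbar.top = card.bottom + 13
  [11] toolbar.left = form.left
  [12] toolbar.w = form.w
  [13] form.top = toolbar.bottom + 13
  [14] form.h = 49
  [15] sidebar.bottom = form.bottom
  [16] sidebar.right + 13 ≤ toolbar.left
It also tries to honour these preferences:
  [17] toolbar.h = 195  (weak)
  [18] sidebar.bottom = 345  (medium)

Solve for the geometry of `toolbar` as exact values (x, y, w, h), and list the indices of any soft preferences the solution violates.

toolbar = (x=141, y=88, w=165, h=195)
violated soft preferences: none

1. toolbar.x = 141  [card.left = toolbar.left]
2. toolbar.w = 165  [card.w = toolbar.w]
3. toolbar.y = 88  [toolbar.top = card.bottom + 13]
4. toolbar.h = 195  [form.top = toolbar.bottom + 13]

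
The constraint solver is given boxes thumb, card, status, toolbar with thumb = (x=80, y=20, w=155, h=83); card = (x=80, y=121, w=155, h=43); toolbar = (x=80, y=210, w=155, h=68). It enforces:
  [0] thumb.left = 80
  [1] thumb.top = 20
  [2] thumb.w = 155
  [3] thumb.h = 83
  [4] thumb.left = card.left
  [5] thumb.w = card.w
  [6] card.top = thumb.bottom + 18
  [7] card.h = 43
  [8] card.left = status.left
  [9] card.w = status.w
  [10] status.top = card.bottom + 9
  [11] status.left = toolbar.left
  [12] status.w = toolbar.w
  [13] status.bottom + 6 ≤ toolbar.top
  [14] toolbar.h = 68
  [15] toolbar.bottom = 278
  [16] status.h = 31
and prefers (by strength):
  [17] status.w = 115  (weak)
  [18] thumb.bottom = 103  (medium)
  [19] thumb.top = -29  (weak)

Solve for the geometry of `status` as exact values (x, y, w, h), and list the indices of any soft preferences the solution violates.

status = (x=80, y=173, w=155, h=31)
violated soft preferences: 17, 19

1. status.x = 80  [card.left = status.left]
2. status.w = 155  [card.w = status.w]
3. status.y = 173  [status.top = card.bottom + 9]
4. status.h = 31  [status.h = 31]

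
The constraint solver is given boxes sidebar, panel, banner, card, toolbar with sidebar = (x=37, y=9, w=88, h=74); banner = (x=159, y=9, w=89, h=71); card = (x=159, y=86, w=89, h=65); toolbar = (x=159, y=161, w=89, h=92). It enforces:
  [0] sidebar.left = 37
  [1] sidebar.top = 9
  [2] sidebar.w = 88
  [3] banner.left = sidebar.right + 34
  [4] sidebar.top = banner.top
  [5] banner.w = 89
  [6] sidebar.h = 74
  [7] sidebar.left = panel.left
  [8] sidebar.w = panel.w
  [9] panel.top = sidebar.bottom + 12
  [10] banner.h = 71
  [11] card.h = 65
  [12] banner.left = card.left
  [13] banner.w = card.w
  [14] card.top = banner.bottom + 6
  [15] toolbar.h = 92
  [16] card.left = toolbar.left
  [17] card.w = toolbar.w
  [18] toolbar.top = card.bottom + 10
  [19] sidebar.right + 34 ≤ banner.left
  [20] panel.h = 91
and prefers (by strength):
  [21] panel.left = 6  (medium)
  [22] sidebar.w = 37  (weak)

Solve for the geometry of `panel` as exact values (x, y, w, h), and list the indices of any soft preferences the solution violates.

1. panel.x = 37  [sidebar.left = panel.left]
2. panel.w = 88  [sidebar.w = panel.w]
3. panel.y = 95  [panel.top = sidebar.bottom + 12]
4. panel.h = 91  [panel.h = 91]

panel = (x=37, y=95, w=88, h=91)
violated soft preferences: 21, 22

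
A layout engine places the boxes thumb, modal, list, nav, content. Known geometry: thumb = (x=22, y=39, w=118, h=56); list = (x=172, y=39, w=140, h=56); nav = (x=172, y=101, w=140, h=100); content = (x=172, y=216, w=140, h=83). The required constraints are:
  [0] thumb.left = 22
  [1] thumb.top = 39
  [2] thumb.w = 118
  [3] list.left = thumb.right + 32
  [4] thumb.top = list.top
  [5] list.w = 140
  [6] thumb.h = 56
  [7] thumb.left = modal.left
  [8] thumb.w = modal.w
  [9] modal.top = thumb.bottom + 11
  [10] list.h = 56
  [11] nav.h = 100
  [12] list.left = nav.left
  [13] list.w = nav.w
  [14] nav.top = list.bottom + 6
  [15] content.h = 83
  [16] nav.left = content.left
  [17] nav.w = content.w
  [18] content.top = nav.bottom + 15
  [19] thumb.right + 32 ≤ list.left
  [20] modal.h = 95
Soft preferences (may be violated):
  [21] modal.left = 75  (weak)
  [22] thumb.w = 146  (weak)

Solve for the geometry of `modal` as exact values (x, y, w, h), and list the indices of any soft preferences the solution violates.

1. modal.x = 22  [thumb.left = modal.left]
2. modal.w = 118  [thumb.w = modal.w]
3. modal.y = 106  [modal.top = thumb.bottom + 11]
4. modal.h = 95  [modal.h = 95]

modal = (x=22, y=106, w=118, h=95)
violated soft preferences: 21, 22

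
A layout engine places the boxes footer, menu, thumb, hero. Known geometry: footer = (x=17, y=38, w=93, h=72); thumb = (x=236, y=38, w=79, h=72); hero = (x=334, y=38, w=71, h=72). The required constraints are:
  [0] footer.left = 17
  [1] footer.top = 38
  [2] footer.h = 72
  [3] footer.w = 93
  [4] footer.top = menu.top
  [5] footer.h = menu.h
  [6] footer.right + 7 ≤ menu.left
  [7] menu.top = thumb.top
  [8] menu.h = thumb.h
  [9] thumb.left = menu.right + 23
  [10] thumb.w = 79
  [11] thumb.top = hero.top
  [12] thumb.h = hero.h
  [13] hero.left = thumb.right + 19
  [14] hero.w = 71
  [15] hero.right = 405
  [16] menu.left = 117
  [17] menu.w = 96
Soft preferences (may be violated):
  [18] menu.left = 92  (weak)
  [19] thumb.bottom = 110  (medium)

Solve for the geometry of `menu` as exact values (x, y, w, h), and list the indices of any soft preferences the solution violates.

menu = (x=117, y=38, w=96, h=72)
violated soft preferences: 18

1. menu.y = 38  [footer.top = menu.top]
2. menu.h = 72  [footer.h = menu.h]
3. menu.x = 117  [menu.left = 117]
4. menu.w = 96  [menu.w = 96]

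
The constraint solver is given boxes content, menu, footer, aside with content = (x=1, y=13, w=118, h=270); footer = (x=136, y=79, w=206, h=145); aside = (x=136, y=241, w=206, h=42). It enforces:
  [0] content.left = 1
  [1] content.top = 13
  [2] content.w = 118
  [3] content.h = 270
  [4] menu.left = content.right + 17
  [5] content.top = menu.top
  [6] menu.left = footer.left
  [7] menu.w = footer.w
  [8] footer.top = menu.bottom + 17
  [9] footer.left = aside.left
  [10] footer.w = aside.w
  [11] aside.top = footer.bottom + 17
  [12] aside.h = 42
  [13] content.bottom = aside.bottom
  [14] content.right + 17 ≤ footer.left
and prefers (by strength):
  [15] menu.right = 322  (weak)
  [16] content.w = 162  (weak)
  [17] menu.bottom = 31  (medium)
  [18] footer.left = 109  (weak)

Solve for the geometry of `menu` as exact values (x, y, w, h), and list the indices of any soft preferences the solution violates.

menu = (x=136, y=13, w=206, h=49)
violated soft preferences: 15, 16, 17, 18

1. menu.x = 136  [menu.left = content.right + 17]
2. menu.y = 13  [content.top = menu.top]
3. menu.w = 206  [menu.w = footer.w]
4. menu.h = 49  [footer.top = menu.bottom + 17]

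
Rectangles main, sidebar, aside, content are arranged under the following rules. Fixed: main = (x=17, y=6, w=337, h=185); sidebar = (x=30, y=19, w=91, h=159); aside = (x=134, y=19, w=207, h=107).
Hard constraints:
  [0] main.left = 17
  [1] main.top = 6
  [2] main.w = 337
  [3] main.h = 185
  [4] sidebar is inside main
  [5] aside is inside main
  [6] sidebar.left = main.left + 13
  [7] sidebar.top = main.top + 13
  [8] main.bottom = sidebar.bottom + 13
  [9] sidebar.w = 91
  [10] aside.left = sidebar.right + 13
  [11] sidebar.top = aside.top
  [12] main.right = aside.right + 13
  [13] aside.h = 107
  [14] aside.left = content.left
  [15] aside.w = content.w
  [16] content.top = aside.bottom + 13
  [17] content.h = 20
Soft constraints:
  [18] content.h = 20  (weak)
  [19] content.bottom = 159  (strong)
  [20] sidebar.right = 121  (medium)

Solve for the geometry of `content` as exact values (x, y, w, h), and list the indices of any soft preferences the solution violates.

1. content.x = 134  [aside.left = content.left]
2. content.w = 207  [aside.w = content.w]
3. content.y = 139  [content.top = aside.bottom + 13]
4. content.h = 20  [content.h = 20]

content = (x=134, y=139, w=207, h=20)
violated soft preferences: none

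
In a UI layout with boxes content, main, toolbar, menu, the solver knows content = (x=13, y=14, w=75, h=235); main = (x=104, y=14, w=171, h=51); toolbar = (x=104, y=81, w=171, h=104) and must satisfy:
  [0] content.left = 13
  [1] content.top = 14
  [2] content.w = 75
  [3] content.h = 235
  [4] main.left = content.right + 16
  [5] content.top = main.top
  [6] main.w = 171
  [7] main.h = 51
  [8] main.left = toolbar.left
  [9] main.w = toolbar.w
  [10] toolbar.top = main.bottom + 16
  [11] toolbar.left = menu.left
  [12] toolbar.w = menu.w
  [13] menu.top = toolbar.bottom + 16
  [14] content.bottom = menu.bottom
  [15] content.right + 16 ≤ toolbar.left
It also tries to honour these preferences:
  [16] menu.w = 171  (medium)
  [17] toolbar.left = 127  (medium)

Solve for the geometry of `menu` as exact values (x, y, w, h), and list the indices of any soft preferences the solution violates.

menu = (x=104, y=201, w=171, h=48)
violated soft preferences: 17

1. menu.x = 104  [toolbar.left = menu.left]
2. menu.w = 171  [toolbar.w = menu.w]
3. menu.y = 201  [menu.top = toolbar.bottom + 16]
4. menu.h = 48  [content.bottom = menu.bottom]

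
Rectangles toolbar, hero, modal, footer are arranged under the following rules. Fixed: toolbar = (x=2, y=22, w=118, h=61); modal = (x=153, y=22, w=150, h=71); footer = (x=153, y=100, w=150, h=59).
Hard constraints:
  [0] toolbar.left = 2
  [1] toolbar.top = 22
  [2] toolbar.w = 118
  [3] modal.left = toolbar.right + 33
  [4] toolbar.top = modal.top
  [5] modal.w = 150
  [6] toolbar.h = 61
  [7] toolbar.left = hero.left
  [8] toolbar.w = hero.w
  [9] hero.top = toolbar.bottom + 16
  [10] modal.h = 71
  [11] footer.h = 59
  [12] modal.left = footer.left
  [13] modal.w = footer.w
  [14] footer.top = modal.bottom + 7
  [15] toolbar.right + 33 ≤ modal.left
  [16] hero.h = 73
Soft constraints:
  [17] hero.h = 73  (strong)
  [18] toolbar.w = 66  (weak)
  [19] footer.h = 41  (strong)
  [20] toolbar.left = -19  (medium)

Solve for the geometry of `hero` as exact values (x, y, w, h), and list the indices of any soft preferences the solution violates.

hero = (x=2, y=99, w=118, h=73)
violated soft preferences: 18, 19, 20

1. hero.x = 2  [toolbar.left = hero.left]
2. hero.w = 118  [toolbar.w = hero.w]
3. hero.y = 99  [hero.top = toolbar.bottom + 16]
4. hero.h = 73  [hero.h = 73]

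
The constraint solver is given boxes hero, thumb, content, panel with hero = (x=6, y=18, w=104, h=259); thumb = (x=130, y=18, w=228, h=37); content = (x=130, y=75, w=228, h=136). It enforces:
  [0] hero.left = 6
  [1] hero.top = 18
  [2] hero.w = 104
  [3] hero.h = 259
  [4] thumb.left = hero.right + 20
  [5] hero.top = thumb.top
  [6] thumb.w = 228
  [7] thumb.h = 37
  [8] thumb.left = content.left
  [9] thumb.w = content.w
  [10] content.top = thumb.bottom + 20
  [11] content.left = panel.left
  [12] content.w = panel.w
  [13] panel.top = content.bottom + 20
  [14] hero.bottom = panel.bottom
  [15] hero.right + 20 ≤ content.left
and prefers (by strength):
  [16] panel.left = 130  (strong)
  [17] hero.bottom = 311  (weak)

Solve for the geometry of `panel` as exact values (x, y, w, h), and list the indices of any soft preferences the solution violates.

panel = (x=130, y=231, w=228, h=46)
violated soft preferences: 17

1. panel.x = 130  [content.left = panel.left]
2. panel.w = 228  [content.w = panel.w]
3. panel.y = 231  [panel.top = content.bottom + 20]
4. panel.h = 46  [hero.bottom = panel.bottom]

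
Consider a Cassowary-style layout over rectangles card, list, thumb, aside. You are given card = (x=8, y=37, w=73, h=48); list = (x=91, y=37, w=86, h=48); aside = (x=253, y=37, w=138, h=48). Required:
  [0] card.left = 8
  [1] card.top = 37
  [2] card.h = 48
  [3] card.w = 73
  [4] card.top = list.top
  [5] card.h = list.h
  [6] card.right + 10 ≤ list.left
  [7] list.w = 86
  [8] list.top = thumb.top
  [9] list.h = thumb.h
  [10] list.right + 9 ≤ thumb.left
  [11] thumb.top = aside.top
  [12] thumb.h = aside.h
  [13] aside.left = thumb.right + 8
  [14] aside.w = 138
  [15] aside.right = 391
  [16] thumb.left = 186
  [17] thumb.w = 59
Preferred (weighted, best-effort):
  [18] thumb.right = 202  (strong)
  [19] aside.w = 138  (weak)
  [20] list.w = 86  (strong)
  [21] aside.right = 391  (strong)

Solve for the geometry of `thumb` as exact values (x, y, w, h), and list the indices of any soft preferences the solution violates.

thumb = (x=186, y=37, w=59, h=48)
violated soft preferences: 18

1. thumb.y = 37  [list.top = thumb.top]
2. thumb.h = 48  [list.h = thumb.h]
3. thumb.x = 186  [thumb.left = 186]
4. thumb.w = 59  [thumb.w = 59]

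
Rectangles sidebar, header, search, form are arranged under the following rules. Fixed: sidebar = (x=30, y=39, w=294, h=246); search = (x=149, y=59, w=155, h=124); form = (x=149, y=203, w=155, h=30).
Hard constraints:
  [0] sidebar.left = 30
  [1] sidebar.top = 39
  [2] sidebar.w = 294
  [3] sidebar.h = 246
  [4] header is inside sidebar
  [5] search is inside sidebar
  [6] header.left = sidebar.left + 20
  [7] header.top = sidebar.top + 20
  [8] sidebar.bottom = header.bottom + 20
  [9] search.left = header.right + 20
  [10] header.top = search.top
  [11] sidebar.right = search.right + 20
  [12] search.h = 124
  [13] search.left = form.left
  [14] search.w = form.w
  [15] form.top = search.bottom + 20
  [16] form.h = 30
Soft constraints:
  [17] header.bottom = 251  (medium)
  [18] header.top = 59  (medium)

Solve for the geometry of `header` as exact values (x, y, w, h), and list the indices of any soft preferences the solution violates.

1. header.x = 50  [header.left = sidebar.left + 20]
2. header.y = 59  [header.top = sidebar.top + 20]
3. header.h = 206  [sidebar.bottom = header.bottom + 20]
4. header.w = 79  [search.left = header.right + 20]

header = (x=50, y=59, w=79, h=206)
violated soft preferences: 17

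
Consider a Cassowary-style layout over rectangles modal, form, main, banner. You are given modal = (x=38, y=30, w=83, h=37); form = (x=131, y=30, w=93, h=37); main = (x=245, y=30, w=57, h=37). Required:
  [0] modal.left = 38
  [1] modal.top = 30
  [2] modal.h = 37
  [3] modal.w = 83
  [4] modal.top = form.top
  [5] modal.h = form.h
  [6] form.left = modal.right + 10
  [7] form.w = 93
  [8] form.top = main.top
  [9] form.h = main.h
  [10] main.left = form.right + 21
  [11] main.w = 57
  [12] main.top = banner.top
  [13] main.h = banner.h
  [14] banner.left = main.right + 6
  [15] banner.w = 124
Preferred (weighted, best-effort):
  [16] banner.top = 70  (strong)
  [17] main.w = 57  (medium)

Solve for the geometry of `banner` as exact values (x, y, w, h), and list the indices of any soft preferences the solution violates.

1. banner.y = 30  [main.top = banner.top]
2. banner.h = 37  [main.h = banner.h]
3. banner.x = 308  [banner.left = main.right + 6]
4. banner.w = 124  [banner.w = 124]

banner = (x=308, y=30, w=124, h=37)
violated soft preferences: 16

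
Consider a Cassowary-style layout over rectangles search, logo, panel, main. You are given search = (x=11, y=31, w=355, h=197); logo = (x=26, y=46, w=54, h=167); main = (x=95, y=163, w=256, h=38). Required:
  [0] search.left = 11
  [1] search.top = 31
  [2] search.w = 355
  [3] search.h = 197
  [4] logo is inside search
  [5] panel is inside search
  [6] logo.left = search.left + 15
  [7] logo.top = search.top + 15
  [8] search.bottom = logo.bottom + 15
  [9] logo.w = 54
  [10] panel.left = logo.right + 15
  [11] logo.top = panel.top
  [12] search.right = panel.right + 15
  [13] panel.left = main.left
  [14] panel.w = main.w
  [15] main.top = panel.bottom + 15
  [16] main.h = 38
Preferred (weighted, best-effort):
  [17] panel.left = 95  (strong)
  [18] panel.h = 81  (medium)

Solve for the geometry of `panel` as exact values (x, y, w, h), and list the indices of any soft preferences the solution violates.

panel = (x=95, y=46, w=256, h=102)
violated soft preferences: 18

1. panel.x = 95  [panel.left = logo.right + 15]
2. panel.y = 46  [logo.top = panel.top]
3. panel.w = 256  [search.right = panel.right + 15]
4. panel.h = 102  [main.top = panel.bottom + 15]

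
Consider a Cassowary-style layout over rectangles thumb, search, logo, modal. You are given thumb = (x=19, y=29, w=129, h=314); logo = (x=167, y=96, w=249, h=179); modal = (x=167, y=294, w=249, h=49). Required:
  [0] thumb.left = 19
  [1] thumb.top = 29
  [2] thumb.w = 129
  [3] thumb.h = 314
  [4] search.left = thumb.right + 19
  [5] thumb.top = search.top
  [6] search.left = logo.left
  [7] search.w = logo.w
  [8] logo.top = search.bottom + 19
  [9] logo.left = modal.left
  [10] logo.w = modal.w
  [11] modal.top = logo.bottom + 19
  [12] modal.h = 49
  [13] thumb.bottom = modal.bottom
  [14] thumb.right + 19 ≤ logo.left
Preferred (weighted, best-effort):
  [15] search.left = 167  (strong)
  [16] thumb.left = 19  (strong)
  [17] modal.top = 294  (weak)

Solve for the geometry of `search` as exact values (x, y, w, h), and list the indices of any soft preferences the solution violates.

1. search.x = 167  [search.left = thumb.right + 19]
2. search.y = 29  [thumb.top = search.top]
3. search.w = 249  [search.w = logo.w]
4. search.h = 48  [logo.top = search.bottom + 19]

search = (x=167, y=29, w=249, h=48)
violated soft preferences: none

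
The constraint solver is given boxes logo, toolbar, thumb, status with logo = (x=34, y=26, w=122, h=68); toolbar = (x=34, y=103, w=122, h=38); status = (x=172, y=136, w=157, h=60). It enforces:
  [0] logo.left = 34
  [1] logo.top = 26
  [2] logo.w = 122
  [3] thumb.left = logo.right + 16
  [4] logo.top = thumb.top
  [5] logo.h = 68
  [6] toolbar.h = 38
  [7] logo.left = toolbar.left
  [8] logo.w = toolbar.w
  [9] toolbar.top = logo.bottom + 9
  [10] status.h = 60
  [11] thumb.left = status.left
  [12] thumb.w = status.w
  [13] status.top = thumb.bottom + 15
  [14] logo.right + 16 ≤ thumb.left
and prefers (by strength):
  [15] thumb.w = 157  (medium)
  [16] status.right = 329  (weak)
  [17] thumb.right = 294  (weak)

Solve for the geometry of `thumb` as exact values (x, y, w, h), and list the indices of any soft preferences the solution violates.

thumb = (x=172, y=26, w=157, h=95)
violated soft preferences: 17

1. thumb.x = 172  [thumb.left = logo.right + 16]
2. thumb.y = 26  [logo.top = thumb.top]
3. thumb.w = 157  [thumb.w = status.w]
4. thumb.h = 95  [status.top = thumb.bottom + 15]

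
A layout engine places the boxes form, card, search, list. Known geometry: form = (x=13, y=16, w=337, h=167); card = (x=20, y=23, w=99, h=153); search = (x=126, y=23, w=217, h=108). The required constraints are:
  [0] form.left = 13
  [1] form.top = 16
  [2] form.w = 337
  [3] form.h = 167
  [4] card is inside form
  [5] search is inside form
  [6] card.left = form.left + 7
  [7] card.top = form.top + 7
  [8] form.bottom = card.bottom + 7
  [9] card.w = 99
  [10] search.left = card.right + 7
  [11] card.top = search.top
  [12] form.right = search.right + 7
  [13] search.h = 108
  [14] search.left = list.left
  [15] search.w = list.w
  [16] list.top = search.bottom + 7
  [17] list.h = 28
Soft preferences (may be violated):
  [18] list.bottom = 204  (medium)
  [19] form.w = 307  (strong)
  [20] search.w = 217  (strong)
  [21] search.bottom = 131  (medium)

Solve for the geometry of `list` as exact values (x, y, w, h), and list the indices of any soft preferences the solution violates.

list = (x=126, y=138, w=217, h=28)
violated soft preferences: 18, 19

1. list.x = 126  [search.left = list.left]
2. list.w = 217  [search.w = list.w]
3. list.y = 138  [list.top = search.bottom + 7]
4. list.h = 28  [list.h = 28]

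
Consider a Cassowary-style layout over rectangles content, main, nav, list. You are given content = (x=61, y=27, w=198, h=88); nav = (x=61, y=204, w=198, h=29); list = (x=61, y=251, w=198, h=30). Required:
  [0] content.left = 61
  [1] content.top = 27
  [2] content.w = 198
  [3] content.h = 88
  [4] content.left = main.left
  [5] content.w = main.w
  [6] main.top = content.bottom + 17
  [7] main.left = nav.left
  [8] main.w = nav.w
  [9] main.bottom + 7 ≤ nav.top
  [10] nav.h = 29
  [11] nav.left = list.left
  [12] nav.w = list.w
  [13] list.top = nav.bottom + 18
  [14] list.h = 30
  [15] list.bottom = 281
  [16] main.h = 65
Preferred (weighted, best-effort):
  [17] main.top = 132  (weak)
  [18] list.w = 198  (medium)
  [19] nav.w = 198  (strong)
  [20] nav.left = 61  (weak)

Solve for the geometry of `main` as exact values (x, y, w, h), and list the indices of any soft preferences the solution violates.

main = (x=61, y=132, w=198, h=65)
violated soft preferences: none

1. main.x = 61  [content.left = main.left]
2. main.w = 198  [content.w = main.w]
3. main.y = 132  [main.top = content.bottom + 17]
4. main.h = 65  [main.h = 65]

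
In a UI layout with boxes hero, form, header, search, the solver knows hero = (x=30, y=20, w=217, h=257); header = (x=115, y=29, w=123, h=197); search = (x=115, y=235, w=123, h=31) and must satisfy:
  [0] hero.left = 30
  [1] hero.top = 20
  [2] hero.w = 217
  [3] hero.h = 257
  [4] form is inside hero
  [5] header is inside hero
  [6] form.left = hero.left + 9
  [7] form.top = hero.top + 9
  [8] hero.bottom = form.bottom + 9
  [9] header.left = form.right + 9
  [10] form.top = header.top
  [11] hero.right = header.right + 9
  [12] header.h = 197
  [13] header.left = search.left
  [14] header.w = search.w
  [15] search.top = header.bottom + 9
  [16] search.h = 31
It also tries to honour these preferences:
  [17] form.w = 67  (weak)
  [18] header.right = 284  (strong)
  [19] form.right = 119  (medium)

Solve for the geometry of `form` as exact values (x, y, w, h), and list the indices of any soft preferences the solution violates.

1. form.x = 39  [form.left = hero.left + 9]
2. form.y = 29  [form.top = hero.top + 9]
3. form.h = 239  [hero.bottom = form.bottom + 9]
4. form.w = 67  [header.left = form.right + 9]

form = (x=39, y=29, w=67, h=239)
violated soft preferences: 18, 19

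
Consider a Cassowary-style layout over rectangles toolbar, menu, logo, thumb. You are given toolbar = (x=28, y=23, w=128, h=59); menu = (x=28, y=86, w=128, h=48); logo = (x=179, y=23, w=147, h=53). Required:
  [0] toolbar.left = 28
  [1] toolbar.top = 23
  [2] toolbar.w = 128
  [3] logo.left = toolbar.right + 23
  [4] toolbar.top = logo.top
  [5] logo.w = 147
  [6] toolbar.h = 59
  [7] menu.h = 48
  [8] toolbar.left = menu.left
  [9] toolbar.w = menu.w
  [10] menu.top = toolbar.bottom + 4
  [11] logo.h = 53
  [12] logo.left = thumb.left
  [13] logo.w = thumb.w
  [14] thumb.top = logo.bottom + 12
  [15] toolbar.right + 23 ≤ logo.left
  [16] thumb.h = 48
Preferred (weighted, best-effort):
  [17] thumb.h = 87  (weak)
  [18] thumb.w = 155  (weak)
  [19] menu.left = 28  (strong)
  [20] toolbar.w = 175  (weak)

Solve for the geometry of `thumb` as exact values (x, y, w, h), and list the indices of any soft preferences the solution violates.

1. thumb.x = 179  [logo.left = thumb.left]
2. thumb.w = 147  [logo.w = thumb.w]
3. thumb.y = 88  [thumb.top = logo.bottom + 12]
4. thumb.h = 48  [thumb.h = 48]

thumb = (x=179, y=88, w=147, h=48)
violated soft preferences: 17, 18, 20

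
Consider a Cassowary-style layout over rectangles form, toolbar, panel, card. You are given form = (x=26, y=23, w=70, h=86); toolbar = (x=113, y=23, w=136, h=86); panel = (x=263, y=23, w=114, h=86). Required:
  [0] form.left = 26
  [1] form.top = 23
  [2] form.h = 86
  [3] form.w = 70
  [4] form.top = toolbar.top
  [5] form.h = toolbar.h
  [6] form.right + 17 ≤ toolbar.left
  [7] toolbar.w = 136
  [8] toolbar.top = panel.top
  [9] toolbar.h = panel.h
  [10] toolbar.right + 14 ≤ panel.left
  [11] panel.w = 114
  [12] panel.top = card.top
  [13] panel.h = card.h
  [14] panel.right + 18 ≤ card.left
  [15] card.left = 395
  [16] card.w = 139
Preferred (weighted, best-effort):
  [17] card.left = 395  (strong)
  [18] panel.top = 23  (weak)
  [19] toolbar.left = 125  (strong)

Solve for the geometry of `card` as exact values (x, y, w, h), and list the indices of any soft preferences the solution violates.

card = (x=395, y=23, w=139, h=86)
violated soft preferences: 19

1. card.y = 23  [panel.top = card.top]
2. card.h = 86  [panel.h = card.h]
3. card.x = 395  [card.left = 395]
4. card.w = 139  [card.w = 139]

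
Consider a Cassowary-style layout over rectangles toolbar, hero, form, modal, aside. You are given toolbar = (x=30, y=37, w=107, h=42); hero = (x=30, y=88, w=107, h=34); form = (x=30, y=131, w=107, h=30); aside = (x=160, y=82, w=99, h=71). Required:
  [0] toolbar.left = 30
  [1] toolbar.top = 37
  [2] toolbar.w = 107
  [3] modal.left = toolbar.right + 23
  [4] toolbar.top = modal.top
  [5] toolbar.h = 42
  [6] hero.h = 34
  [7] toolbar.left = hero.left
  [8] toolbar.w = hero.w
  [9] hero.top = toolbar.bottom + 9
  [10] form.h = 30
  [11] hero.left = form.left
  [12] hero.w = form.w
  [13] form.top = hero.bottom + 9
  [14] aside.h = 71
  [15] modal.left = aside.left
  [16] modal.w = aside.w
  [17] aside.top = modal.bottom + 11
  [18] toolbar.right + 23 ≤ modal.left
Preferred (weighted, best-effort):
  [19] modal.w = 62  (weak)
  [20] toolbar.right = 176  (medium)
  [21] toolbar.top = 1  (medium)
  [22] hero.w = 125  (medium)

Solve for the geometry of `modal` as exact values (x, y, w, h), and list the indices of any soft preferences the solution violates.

1. modal.x = 160  [modal.left = toolbar.right + 23]
2. modal.y = 37  [toolbar.top = modal.top]
3. modal.w = 99  [modal.w = aside.w]
4. modal.h = 34  [aside.top = modal.bottom + 11]

modal = (x=160, y=37, w=99, h=34)
violated soft preferences: 19, 20, 21, 22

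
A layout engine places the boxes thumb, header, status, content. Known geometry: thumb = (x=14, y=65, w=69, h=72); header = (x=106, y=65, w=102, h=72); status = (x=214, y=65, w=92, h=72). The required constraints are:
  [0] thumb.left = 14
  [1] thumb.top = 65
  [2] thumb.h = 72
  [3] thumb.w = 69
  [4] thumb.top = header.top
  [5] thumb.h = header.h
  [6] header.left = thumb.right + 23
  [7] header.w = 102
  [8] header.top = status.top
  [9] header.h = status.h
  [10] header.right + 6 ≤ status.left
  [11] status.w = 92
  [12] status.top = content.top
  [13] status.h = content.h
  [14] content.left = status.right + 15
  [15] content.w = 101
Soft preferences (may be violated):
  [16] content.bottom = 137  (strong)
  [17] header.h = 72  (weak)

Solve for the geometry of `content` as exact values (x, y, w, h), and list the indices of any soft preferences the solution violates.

1. content.y = 65  [status.top = content.top]
2. content.h = 72  [status.h = content.h]
3. content.x = 321  [content.left = status.right + 15]
4. content.w = 101  [content.w = 101]

content = (x=321, y=65, w=101, h=72)
violated soft preferences: none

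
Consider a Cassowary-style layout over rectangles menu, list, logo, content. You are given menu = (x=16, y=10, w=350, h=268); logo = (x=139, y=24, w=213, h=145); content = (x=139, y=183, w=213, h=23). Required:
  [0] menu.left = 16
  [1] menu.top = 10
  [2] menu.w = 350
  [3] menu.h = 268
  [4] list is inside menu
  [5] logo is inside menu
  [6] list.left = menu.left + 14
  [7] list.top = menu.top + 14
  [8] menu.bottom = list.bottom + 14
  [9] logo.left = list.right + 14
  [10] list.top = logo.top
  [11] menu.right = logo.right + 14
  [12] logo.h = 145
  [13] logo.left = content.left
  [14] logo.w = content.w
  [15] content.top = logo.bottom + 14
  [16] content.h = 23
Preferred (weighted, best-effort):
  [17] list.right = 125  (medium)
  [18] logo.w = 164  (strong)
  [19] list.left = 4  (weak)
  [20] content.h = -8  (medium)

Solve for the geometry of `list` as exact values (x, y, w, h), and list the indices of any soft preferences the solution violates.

1. list.x = 30  [list.left = menu.left + 14]
2. list.y = 24  [list.top = menu.top + 14]
3. list.h = 240  [menu.bottom = list.bottom + 14]
4. list.w = 95  [logo.left = list.right + 14]

list = (x=30, y=24, w=95, h=240)
violated soft preferences: 18, 19, 20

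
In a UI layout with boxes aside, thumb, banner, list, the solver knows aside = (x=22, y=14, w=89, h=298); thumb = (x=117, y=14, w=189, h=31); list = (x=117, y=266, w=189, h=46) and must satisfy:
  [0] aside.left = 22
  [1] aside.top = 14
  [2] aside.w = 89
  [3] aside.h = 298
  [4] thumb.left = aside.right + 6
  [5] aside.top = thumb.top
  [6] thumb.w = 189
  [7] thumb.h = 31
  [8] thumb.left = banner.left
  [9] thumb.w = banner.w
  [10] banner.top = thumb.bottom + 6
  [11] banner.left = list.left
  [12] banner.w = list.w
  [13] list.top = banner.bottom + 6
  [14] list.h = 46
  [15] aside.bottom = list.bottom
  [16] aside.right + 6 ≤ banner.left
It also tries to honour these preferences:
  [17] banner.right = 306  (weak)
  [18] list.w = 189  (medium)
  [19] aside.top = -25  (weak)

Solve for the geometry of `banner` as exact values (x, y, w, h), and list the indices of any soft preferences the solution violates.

banner = (x=117, y=51, w=189, h=209)
violated soft preferences: 19

1. banner.x = 117  [thumb.left = banner.left]
2. banner.w = 189  [thumb.w = banner.w]
3. banner.y = 51  [banner.top = thumb.bottom + 6]
4. banner.h = 209  [list.top = banner.bottom + 6]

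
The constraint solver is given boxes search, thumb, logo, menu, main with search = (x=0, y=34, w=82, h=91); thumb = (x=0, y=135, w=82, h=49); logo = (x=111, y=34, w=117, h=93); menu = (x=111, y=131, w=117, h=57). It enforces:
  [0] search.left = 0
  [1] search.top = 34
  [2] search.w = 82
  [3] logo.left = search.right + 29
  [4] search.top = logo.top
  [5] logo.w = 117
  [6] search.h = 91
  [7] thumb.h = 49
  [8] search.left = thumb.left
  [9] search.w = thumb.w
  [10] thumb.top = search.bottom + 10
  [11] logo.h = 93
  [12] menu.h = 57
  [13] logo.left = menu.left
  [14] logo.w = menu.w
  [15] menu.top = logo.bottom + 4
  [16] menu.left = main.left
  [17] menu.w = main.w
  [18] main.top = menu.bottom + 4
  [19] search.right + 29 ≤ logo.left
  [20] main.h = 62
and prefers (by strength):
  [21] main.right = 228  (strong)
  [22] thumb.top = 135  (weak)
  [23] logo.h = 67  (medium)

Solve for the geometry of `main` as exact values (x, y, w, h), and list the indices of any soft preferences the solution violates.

main = (x=111, y=192, w=117, h=62)
violated soft preferences: 23

1. main.x = 111  [menu.left = main.left]
2. main.w = 117  [menu.w = main.w]
3. main.y = 192  [main.top = menu.bottom + 4]
4. main.h = 62  [main.h = 62]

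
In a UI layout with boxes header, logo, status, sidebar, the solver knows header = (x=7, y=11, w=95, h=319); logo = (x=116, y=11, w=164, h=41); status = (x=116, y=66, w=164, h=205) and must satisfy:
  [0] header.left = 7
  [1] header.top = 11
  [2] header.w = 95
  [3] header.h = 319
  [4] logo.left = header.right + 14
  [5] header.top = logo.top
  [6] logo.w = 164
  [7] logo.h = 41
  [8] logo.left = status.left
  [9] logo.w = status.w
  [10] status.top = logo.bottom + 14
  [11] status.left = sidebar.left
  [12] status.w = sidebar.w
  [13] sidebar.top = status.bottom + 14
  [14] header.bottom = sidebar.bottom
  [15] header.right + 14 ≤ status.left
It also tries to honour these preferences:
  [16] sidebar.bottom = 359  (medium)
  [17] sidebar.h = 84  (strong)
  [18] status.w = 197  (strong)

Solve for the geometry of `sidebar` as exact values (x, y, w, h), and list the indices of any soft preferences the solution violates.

1. sidebar.x = 116  [status.left = sidebar.left]
2. sidebar.w = 164  [status.w = sidebar.w]
3. sidebar.y = 285  [sidebar.top = status.bottom + 14]
4. sidebar.h = 45  [header.bottom = sidebar.bottom]

sidebar = (x=116, y=285, w=164, h=45)
violated soft preferences: 16, 17, 18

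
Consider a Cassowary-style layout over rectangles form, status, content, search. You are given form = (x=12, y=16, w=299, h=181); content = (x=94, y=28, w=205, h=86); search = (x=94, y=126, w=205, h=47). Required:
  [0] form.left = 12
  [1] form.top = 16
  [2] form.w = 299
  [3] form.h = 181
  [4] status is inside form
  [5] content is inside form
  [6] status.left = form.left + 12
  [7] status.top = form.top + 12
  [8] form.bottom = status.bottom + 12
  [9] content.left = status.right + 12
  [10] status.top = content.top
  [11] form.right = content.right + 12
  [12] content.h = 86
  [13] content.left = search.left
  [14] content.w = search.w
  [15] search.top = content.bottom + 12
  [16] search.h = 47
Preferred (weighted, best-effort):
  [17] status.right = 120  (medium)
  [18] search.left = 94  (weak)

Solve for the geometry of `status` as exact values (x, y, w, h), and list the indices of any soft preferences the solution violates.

1. status.x = 24  [status.left = form.left + 12]
2. status.y = 28  [status.top = form.top + 12]
3. status.h = 157  [form.bottom = status.bottom + 12]
4. status.w = 58  [content.left = status.right + 12]

status = (x=24, y=28, w=58, h=157)
violated soft preferences: 17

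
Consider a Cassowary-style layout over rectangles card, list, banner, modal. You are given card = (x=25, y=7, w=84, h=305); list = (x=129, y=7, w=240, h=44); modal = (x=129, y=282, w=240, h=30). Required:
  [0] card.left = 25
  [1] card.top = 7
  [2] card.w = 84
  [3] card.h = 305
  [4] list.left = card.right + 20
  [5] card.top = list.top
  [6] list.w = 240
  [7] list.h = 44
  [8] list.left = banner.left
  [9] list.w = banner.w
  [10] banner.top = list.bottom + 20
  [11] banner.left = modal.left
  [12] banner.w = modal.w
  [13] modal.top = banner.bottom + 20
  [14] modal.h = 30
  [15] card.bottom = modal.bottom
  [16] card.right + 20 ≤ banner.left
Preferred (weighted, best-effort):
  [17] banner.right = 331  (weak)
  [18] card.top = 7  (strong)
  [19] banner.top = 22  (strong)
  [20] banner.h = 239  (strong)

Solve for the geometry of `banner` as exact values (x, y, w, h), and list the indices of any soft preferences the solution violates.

banner = (x=129, y=71, w=240, h=191)
violated soft preferences: 17, 19, 20

1. banner.x = 129  [list.left = banner.left]
2. banner.w = 240  [list.w = banner.w]
3. banner.y = 71  [banner.top = list.bottom + 20]
4. banner.h = 191  [modal.top = banner.bottom + 20]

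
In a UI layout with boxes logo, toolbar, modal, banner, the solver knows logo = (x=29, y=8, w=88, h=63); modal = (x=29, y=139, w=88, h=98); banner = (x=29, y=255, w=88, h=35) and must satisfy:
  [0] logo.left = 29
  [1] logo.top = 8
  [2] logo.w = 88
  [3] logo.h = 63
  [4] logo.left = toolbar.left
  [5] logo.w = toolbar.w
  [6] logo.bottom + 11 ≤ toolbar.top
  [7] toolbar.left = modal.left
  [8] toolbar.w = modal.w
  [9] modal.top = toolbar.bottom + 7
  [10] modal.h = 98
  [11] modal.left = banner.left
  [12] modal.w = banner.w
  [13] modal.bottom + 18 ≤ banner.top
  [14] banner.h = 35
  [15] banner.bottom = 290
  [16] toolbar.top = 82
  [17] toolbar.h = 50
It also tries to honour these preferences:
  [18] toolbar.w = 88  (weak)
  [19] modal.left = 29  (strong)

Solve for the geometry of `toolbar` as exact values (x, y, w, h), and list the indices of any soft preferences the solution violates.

toolbar = (x=29, y=82, w=88, h=50)
violated soft preferences: none

1. toolbar.x = 29  [logo.left = toolbar.left]
2. toolbar.w = 88  [logo.w = toolbar.w]
3. toolbar.y = 82  [toolbar.top = 82]
4. toolbar.h = 50  [toolbar.h = 50]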